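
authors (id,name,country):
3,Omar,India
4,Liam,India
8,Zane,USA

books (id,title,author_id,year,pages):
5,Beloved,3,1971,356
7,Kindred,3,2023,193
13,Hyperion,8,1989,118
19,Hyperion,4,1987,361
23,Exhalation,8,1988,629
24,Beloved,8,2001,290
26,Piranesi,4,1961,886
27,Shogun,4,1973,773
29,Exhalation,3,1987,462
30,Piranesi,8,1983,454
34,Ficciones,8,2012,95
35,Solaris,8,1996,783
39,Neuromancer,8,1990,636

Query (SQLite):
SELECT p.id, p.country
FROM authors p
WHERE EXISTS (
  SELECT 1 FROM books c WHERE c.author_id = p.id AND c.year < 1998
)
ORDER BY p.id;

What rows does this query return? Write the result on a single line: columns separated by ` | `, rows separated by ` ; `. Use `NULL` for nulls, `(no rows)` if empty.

3 | India ; 4 | India ; 8 | USA

For each authors row, check whether any books with matching author_id has year < 1998.
Keep rows where that is true.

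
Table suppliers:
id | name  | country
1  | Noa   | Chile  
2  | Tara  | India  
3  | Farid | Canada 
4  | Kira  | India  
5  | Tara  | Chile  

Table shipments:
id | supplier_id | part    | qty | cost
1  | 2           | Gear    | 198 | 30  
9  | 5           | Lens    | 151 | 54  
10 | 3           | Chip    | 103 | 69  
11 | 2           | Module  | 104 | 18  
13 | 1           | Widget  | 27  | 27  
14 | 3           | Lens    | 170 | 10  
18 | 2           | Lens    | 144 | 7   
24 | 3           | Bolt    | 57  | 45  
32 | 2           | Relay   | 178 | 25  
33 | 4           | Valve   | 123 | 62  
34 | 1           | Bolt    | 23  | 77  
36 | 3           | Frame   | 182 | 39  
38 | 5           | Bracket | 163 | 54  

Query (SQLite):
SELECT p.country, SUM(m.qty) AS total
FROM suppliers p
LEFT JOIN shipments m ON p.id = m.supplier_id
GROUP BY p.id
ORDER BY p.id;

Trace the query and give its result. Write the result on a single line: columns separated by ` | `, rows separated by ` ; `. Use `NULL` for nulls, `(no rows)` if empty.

LEFT JOIN keeps every suppliers row; unmatched ones get NULL for shipments columns.
Group by suppliers.id and compute SUM(m.qty). SUM over an all-NULL group is NULL.
  1: ids {13, 34} → SUM(m.qty)=50
  2: ids {1, 11, 18, 32} → SUM(m.qty)=624
  3: ids {10, 14, 24, 36} → SUM(m.qty)=512
  4: ids {33} → SUM(m.qty)=123
  5: ids {9, 38} → SUM(m.qty)=314

Chile | 50 ; India | 624 ; Canada | 512 ; India | 123 ; Chile | 314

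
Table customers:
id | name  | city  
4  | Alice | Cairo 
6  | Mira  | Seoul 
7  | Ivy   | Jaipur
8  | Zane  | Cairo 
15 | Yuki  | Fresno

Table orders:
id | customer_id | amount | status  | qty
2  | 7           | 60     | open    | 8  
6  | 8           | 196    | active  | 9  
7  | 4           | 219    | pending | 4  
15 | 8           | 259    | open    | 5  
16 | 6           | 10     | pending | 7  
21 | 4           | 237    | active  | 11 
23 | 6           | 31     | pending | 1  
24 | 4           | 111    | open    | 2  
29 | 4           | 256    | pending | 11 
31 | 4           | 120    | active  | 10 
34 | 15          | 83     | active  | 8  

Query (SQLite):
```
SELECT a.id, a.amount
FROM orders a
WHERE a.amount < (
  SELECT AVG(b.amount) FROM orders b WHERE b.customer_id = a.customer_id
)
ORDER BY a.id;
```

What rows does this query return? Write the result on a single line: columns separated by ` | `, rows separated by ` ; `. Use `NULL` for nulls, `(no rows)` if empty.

6 | 196 ; 16 | 10 ; 24 | 111 ; 31 | 120

For each orders row a, compute AVG(amount) over rows sharing a.customer_id.
Keep row a if a.amount < that per-group AVG.
  customer_id=4: AVG(amount) = 188.6
  customer_id=6: AVG(amount) = 20.5
  customer_id=7: AVG(amount) = 60.0
  customer_id=8: AVG(amount) = 227.5
  customer_id=15: AVG(amount) = 83.0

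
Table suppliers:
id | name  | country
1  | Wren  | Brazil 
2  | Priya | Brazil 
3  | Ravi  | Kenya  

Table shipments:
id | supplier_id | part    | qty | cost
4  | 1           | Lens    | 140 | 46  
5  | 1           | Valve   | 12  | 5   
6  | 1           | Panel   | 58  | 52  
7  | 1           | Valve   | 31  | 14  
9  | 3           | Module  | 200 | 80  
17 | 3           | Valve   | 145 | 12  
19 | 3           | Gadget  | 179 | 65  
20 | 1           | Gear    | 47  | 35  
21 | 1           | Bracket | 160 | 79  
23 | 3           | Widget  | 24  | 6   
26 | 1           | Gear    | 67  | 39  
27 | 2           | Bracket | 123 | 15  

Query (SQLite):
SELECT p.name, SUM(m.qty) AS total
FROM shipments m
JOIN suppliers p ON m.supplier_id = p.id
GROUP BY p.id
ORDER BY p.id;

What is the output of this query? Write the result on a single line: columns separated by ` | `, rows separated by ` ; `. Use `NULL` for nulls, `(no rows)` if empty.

Join each shipments row to its suppliers via supplier_id.
Group joined rows by suppliers.id; compute SUM(m.qty) per group.
  1: ids {4, 5, 6, 7, 20, 21, 26} → SUM(m.qty)=515
  2: ids {27} → SUM(m.qty)=123
  3: ids {9, 17, 19, 23} → SUM(m.qty)=548

Wren | 515 ; Priya | 123 ; Ravi | 548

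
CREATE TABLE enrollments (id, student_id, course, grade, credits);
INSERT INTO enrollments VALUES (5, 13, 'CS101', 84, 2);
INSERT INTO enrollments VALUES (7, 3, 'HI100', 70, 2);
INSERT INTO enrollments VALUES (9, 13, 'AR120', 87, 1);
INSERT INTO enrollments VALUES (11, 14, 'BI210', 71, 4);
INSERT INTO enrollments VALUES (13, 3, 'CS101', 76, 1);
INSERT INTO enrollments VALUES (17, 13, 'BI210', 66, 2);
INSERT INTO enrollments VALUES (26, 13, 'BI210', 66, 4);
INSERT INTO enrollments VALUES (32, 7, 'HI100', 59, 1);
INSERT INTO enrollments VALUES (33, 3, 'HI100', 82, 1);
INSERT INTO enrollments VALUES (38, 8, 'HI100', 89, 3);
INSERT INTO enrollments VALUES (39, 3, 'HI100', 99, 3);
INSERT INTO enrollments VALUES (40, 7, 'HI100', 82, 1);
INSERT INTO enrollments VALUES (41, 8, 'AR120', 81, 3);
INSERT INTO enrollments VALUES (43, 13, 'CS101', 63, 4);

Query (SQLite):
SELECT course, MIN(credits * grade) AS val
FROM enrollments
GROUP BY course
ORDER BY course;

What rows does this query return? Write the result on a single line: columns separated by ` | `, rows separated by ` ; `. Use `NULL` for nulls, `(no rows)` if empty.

AR120 | 87 ; BI210 | 132 ; CS101 | 76 ; HI100 | 59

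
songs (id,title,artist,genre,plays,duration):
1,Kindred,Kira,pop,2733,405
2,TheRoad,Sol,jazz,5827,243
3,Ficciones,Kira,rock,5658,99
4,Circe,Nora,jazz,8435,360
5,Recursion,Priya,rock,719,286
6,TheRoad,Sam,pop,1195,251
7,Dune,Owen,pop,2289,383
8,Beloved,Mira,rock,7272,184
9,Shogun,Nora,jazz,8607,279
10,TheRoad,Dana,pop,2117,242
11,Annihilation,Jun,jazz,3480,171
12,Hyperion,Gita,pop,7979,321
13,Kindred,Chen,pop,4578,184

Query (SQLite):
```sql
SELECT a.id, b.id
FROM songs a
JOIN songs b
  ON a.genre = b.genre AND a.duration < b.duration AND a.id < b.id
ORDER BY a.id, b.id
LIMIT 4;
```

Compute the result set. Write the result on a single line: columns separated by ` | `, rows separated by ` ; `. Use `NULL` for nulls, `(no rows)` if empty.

Pairs (a,b) with same genre, a.duration < b.duration, a.id < b.id.
genre groups: jazz:{2,4,9,11} pop:{1,6,7,10,12,13} rock:{3,5,8}
Ordered by (a.id, b.id); first 4.

2 | 4 ; 2 | 9 ; 3 | 5 ; 3 | 8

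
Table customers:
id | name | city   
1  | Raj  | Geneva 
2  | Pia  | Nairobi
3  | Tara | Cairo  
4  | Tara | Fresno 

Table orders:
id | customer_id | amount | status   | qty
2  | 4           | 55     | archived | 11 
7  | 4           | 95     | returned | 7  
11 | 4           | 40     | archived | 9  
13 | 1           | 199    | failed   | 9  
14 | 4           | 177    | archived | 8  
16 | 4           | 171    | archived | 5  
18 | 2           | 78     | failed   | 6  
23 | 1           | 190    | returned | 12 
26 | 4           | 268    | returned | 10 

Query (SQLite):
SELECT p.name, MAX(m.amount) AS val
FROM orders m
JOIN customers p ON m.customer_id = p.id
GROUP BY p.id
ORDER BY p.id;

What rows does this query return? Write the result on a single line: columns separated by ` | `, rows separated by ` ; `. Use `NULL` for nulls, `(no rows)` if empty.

Raj | 199 ; Pia | 78 ; Tara | 268

Join each orders row to its customers via customer_id.
Group joined rows by customers.id; compute MAX(m.amount) per group.
  1: ids {13, 23} → MAX(m.amount)=199
  2: ids {18} → MAX(m.amount)=78
  4: ids {2, 7, 11, 14, 16, 26} → MAX(m.amount)=268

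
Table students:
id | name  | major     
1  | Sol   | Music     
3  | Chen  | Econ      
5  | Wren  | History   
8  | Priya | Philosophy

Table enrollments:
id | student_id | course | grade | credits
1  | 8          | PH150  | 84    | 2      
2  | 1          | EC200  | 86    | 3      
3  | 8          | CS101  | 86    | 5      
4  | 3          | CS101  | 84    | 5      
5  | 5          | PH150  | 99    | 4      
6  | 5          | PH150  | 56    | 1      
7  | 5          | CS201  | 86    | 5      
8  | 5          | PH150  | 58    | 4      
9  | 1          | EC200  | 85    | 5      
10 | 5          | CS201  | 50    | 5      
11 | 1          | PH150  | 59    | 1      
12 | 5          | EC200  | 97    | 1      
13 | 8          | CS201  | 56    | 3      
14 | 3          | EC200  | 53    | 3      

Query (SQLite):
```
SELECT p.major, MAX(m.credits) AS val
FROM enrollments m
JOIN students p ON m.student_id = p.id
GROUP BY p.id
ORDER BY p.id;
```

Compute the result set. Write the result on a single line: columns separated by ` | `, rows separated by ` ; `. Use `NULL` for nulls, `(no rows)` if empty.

Music | 5 ; Econ | 5 ; History | 5 ; Philosophy | 5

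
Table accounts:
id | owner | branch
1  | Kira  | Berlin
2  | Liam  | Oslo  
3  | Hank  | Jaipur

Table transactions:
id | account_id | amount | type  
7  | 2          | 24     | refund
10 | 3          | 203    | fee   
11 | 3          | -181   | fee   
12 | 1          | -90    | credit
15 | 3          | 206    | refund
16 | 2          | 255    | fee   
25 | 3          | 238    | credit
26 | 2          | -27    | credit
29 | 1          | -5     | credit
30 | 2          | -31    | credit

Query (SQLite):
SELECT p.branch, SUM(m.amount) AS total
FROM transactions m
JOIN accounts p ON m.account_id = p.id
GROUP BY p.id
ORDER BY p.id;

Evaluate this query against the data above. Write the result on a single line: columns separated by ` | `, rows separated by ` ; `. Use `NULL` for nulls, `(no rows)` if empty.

Join each transactions row to its accounts via account_id.
Group joined rows by accounts.id; compute SUM(m.amount) per group.
  1: ids {12, 29} → SUM(m.amount)=-95
  2: ids {7, 16, 26, 30} → SUM(m.amount)=221
  3: ids {10, 11, 15, 25} → SUM(m.amount)=466

Berlin | -95 ; Oslo | 221 ; Jaipur | 466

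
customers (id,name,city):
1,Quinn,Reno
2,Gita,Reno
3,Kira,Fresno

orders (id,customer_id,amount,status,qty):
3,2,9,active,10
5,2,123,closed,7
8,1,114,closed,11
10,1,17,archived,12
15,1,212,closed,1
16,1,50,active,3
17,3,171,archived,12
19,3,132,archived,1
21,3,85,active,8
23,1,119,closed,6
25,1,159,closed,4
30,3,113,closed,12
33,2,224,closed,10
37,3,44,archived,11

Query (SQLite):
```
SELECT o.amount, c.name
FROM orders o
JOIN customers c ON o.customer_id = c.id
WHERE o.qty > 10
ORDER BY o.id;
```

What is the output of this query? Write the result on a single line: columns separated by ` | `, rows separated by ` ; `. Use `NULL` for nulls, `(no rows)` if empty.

Each orders row matches the customers row where customer_id = customers.id.
Then keep rows with o.qty > 10.

114 | Quinn ; 17 | Quinn ; 171 | Kira ; 113 | Kira ; 44 | Kira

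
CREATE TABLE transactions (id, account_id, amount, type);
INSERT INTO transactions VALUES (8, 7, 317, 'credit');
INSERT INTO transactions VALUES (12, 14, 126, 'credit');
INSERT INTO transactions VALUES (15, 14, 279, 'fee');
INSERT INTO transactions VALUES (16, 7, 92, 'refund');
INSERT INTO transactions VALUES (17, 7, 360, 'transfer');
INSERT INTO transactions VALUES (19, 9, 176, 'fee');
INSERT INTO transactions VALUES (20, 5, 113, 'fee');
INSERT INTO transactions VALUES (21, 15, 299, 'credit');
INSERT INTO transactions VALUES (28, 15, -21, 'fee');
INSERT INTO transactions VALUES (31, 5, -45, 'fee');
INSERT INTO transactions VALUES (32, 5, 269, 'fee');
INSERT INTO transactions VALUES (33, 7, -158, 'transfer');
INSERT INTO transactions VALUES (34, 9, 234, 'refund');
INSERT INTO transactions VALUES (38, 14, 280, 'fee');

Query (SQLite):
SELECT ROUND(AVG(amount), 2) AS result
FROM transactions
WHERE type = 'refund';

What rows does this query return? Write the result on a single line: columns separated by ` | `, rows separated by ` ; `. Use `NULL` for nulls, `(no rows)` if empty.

163

Rows where type='refund' → amount values: [92, 234].
AVG = 326 / 2 (rounded to 2 dp).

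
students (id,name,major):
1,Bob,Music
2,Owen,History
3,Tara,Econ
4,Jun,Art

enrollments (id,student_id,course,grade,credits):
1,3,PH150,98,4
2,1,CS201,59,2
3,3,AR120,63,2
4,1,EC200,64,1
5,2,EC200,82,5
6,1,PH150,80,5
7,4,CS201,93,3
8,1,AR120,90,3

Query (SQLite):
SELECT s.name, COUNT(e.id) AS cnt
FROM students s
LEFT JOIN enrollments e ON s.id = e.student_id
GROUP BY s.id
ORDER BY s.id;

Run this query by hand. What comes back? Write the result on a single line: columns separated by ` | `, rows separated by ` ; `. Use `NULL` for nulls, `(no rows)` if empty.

Bob | 4 ; Owen | 1 ; Tara | 2 ; Jun | 1

LEFT JOIN keeps every students row; unmatched ones get NULL for enrollments columns.
Group by students.id and compute COUNT(e.id). COUNT(col) of an all-NULL group is 0.
  1: ids {2, 4, 6, 8} → COUNT(e.id)=4
  2: ids {5} → COUNT(e.id)=1
  3: ids {1, 3} → COUNT(e.id)=2
  4: ids {7} → COUNT(e.id)=1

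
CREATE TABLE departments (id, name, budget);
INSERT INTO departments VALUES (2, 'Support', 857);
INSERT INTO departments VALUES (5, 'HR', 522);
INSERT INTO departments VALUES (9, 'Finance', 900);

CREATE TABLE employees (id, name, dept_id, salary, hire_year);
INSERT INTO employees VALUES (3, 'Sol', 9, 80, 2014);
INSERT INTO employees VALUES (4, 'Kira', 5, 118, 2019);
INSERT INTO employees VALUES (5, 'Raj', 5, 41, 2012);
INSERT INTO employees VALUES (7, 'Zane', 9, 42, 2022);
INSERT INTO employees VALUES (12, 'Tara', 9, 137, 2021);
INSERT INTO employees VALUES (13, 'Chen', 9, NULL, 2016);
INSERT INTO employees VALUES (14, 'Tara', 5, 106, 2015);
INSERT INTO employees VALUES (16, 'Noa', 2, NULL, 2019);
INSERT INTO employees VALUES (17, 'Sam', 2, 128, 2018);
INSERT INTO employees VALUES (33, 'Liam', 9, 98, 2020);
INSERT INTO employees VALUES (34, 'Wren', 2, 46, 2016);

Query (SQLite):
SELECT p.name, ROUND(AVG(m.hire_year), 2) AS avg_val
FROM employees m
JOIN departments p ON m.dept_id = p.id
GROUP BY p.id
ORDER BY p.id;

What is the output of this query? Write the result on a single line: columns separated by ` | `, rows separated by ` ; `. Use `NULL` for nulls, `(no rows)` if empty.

Support | 2017.67 ; HR | 2015.33 ; Finance | 2018.6

Join each employees row to its departments via dept_id.
Group joined rows by departments.id; compute ROUND(AVG(m.hire_year), 2) per group.
  2: ids {16, 17, 34} → ROUND(AVG(m.hire_year), 2)=2017.67
  5: ids {4, 5, 14} → ROUND(AVG(m.hire_year), 2)=2015.33
  9: ids {3, 7, 12, 13, 33} → ROUND(AVG(m.hire_year), 2)=2018.6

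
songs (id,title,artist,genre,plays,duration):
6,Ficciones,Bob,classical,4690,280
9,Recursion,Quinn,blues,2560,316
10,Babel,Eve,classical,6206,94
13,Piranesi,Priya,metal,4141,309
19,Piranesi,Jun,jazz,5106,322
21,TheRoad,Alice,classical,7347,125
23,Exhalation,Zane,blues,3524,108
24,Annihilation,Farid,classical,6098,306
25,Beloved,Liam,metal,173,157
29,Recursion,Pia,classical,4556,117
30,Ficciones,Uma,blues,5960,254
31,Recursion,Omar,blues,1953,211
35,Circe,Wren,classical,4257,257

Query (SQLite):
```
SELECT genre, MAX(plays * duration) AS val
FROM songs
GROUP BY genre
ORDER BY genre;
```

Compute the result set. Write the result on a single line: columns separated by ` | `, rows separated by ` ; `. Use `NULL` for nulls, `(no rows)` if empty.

blues | 1513840 ; classical | 1865988 ; jazz | 1644132 ; metal | 1279569

For each row compute plays * duration.
Group by genre; take MAX of the expression per group.
  blues: ids {9, 23, 30, 31} → MAX(plays * duration)=1513840
  classical: ids {6, 10, 21, 24, 29, 35} → MAX(plays * duration)=1865988
  jazz: ids {19} → MAX(plays * duration)=1644132
  metal: ids {13, 25} → MAX(plays * duration)=1279569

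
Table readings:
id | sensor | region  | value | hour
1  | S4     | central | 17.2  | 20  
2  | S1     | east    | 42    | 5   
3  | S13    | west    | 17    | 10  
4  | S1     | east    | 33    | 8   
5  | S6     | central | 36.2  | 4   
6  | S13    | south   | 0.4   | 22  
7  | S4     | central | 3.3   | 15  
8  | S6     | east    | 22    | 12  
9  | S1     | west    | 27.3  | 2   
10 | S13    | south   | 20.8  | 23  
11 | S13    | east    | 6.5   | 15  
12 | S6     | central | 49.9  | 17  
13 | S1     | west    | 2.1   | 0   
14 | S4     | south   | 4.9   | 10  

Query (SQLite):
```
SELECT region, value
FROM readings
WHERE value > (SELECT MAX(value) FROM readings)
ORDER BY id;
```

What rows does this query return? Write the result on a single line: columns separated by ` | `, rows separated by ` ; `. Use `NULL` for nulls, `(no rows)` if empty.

Scalar subquery: MAX(value) over all readings rows = 49.9.
Keep rows where value > that value.

(no rows)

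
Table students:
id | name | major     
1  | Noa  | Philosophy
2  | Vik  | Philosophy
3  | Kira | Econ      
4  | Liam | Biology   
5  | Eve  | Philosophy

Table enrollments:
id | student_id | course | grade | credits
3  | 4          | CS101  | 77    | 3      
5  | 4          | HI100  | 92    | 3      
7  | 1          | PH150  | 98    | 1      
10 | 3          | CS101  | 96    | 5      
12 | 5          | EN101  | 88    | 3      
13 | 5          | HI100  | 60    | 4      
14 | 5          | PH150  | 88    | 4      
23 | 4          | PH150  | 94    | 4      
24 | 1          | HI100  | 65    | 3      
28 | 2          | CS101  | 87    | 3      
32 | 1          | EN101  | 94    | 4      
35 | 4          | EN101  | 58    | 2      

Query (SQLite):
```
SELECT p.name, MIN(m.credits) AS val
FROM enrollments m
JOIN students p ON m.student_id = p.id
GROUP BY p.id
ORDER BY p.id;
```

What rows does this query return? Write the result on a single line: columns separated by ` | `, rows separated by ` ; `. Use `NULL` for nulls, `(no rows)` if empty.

Noa | 1 ; Vik | 3 ; Kira | 5 ; Liam | 2 ; Eve | 3

Join each enrollments row to its students via student_id.
Group joined rows by students.id; compute MIN(m.credits) per group.
  1: ids {7, 24, 32} → MIN(m.credits)=1
  2: ids {28} → MIN(m.credits)=3
  3: ids {10} → MIN(m.credits)=5
  4: ids {3, 5, 23, 35} → MIN(m.credits)=2
  5: ids {12, 13, 14} → MIN(m.credits)=3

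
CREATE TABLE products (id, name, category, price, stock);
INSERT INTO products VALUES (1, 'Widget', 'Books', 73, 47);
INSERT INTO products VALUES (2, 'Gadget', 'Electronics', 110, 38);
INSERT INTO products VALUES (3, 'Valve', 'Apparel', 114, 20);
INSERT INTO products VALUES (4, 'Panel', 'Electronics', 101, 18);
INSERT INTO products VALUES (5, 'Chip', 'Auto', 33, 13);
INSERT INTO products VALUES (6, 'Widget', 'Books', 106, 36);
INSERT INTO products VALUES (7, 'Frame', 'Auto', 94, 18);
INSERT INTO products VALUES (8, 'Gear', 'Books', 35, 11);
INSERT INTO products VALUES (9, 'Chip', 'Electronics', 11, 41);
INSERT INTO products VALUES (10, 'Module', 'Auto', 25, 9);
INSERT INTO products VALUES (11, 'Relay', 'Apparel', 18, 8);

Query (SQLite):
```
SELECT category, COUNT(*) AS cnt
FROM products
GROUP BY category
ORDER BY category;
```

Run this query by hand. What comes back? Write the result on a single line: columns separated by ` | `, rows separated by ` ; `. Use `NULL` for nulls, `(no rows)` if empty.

Apparel | 2 ; Auto | 3 ; Books | 3 ; Electronics | 3

Partition products by category; compute COUNT(*) within each group.
  Apparel: ids {3, 11} → COUNT(*)=2
  Auto: ids {5, 7, 10} → COUNT(*)=3
  Books: ids {1, 6, 8} → COUNT(*)=3
  Electronics: ids {2, 4, 9} → COUNT(*)=3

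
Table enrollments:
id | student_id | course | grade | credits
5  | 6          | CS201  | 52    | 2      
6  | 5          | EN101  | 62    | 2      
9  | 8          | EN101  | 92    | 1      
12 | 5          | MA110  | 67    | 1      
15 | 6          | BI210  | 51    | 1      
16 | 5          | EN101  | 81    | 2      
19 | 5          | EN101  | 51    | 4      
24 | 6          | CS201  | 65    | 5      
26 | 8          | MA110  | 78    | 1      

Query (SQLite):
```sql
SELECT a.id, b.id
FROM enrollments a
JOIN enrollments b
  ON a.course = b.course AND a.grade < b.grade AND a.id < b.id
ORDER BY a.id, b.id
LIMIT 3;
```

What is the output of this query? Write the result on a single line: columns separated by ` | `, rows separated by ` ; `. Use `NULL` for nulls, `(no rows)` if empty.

Pairs (a,b) with same course, a.grade < b.grade, a.id < b.id.
course groups: BI210:{15} CS201:{5,24} EN101:{6,9,16,19} MA110:{12,26}
Ordered by (a.id, b.id); first 3.

5 | 24 ; 6 | 9 ; 6 | 16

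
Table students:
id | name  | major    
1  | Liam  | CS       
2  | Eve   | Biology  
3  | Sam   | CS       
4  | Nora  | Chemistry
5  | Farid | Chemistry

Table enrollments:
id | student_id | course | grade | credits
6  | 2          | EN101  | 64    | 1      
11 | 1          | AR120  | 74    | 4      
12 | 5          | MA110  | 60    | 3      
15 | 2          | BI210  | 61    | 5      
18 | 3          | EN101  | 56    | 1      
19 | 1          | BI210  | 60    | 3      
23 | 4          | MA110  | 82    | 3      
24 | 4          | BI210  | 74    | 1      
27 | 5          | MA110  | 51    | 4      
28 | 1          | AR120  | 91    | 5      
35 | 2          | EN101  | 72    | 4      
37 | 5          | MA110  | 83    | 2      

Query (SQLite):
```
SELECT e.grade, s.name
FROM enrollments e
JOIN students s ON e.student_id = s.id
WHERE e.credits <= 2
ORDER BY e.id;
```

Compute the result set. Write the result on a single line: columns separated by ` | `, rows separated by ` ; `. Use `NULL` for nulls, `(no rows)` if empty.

64 | Eve ; 56 | Sam ; 74 | Nora ; 83 | Farid

Each enrollments row matches the students row where student_id = students.id.
Then keep rows with e.credits <= 2.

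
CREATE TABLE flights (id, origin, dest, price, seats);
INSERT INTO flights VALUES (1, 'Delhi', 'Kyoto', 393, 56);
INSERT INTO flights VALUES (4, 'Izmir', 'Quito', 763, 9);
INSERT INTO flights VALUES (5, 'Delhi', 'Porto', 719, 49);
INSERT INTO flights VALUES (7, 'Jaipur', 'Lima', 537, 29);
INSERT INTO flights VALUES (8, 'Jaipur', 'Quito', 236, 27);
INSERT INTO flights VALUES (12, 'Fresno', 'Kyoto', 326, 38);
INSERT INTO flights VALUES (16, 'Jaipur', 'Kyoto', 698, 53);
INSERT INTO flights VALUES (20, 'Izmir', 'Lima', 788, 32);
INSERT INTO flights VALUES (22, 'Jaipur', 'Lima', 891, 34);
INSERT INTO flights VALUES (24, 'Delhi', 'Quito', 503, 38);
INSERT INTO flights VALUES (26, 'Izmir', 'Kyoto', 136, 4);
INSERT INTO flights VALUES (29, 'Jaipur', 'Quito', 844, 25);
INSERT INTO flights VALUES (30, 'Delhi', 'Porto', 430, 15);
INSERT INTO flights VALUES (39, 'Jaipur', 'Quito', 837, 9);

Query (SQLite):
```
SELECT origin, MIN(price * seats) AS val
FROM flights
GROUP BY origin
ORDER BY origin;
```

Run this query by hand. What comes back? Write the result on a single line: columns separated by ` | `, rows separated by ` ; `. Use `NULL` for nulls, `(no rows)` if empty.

Delhi | 6450 ; Fresno | 12388 ; Izmir | 544 ; Jaipur | 6372

For each row compute price * seats.
Group by origin; take MIN of the expression per group.
  Delhi: ids {1, 5, 24, 30} → MIN(price * seats)=6450
  Fresno: ids {12} → MIN(price * seats)=12388
  Izmir: ids {4, 20, 26} → MIN(price * seats)=544
  Jaipur: ids {7, 8, 16, 22, 29, 39} → MIN(price * seats)=6372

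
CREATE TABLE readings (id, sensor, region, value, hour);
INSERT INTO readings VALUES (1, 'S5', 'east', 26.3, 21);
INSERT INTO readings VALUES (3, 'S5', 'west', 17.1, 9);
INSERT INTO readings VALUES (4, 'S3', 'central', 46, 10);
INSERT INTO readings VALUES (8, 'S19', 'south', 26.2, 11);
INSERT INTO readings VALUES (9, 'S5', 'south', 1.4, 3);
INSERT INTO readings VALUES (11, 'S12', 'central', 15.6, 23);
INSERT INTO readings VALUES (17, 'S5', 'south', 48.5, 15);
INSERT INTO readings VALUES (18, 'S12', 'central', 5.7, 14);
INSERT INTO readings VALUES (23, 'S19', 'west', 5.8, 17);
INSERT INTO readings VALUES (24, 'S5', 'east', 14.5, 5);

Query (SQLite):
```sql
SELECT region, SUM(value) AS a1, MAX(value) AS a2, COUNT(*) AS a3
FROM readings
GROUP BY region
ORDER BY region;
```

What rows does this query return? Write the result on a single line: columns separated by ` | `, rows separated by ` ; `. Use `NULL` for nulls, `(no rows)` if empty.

central | 67.3 | 46 | 3 ; east | 40.8 | 26.3 | 2 ; south | 76.1 | 48.5 | 3 ; west | 22.9 | 17.1 | 2

Group readings by region.
Per group compute: SUM(value), MAX(value), COUNT(*).
  central: ids {4, 11, 18} → SUM(value)=67.3, MAX(value)=46, COUNT(*)=3
  east: ids {1, 24} → SUM(value)=40.8, MAX(value)=26.3, COUNT(*)=2
  south: ids {8, 9, 17} → SUM(value)=76.1, MAX(value)=48.5, COUNT(*)=3
  west: ids {3, 23} → SUM(value)=22.9, MAX(value)=17.1, COUNT(*)=2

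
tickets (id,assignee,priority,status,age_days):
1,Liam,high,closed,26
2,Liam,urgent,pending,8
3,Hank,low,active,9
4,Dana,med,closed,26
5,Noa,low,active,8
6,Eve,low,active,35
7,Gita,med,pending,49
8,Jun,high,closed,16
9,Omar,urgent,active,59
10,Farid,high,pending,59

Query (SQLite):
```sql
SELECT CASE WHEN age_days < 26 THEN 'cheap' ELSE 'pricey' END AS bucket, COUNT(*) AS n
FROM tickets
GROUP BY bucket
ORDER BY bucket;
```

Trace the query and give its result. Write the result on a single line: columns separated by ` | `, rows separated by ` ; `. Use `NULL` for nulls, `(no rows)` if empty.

cheap | 4 ; pricey | 6

Bucket rows by age_days < 26 → 'cheap' else 'pricey'; count each bucket.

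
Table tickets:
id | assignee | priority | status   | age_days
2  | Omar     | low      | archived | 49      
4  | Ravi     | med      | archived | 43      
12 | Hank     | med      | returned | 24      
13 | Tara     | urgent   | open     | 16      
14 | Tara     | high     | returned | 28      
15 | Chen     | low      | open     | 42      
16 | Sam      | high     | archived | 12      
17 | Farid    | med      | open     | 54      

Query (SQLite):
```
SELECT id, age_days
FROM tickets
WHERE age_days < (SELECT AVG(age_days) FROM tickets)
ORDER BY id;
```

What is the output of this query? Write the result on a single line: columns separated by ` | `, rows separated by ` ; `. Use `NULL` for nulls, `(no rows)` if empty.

Scalar subquery: AVG(age_days) over all tickets rows = 33.5.
Keep rows where age_days < that value.

12 | 24 ; 13 | 16 ; 14 | 28 ; 16 | 12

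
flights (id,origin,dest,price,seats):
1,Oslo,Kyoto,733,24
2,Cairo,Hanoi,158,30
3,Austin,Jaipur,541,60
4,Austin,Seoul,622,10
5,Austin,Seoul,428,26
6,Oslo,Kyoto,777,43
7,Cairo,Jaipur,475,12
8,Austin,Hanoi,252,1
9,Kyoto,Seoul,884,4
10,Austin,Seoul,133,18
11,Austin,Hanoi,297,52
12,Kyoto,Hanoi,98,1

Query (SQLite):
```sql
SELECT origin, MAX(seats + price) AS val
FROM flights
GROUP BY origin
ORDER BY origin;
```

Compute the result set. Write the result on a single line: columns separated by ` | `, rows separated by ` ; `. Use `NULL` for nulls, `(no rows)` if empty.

For each row compute seats + price.
Group by origin; take MAX of the expression per group.
  Austin: ids {3, 4, 5, 8, 10, 11} → MAX(seats + price)=632
  Cairo: ids {2, 7} → MAX(seats + price)=487
  Kyoto: ids {9, 12} → MAX(seats + price)=888
  Oslo: ids {1, 6} → MAX(seats + price)=820

Austin | 632 ; Cairo | 487 ; Kyoto | 888 ; Oslo | 820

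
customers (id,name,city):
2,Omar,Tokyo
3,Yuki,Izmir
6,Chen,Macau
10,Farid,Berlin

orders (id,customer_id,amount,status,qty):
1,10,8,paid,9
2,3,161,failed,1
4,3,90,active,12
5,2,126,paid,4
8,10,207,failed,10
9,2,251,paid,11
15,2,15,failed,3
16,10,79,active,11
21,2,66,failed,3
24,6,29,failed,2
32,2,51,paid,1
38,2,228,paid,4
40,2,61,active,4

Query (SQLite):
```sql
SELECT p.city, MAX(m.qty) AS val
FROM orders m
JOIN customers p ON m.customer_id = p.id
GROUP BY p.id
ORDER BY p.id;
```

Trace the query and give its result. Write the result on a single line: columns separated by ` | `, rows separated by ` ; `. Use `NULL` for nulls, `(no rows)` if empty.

Tokyo | 11 ; Izmir | 12 ; Macau | 2 ; Berlin | 11

Join each orders row to its customers via customer_id.
Group joined rows by customers.id; compute MAX(m.qty) per group.
  2: ids {5, 9, 15, 21, 32, 38, 40} → MAX(m.qty)=11
  3: ids {2, 4} → MAX(m.qty)=12
  6: ids {24} → MAX(m.qty)=2
  10: ids {1, 8, 16} → MAX(m.qty)=11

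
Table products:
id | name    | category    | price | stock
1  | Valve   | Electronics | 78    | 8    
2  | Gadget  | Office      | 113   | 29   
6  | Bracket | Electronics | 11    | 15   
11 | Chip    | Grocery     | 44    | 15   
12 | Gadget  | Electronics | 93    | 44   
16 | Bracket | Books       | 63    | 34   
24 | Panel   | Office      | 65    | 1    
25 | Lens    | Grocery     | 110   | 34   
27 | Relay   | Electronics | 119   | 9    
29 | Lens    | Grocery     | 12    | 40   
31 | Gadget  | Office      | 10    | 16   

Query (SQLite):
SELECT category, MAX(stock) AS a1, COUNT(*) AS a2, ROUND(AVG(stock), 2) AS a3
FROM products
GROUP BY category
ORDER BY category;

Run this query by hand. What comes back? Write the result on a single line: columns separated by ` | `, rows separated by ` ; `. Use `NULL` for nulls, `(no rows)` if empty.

Books | 34 | 1 | 34 ; Electronics | 44 | 4 | 19 ; Grocery | 40 | 3 | 29.67 ; Office | 29 | 3 | 15.33

Group products by category.
Per group compute: MAX(stock), COUNT(*), ROUND(AVG(stock), 2).
  Books: ids {16} → MAX(stock)=34, COUNT(*)=1, ROUND(AVG(stock), 2)=34
  Electronics: ids {1, 6, 12, 27} → MAX(stock)=44, COUNT(*)=4, ROUND(AVG(stock), 2)=19
  Grocery: ids {11, 25, 29} → MAX(stock)=40, COUNT(*)=3, ROUND(AVG(stock), 2)=29.67
  Office: ids {2, 24, 31} → MAX(stock)=29, COUNT(*)=3, ROUND(AVG(stock), 2)=15.33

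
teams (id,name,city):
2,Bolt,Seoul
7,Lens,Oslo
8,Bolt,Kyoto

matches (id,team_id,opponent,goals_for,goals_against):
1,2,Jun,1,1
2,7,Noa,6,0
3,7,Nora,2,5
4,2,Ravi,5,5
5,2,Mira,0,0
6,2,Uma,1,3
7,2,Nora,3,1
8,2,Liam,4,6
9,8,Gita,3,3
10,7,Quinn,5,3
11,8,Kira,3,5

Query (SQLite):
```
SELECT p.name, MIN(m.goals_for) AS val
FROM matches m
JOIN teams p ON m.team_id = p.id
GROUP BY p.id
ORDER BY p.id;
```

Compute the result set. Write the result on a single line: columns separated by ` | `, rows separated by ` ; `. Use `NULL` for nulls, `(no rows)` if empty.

Join each matches row to its teams via team_id.
Group joined rows by teams.id; compute MIN(m.goals_for) per group.
  2: ids {1, 4, 5, 6, 7, 8} → MIN(m.goals_for)=0
  7: ids {2, 3, 10} → MIN(m.goals_for)=2
  8: ids {9, 11} → MIN(m.goals_for)=3

Bolt | 0 ; Lens | 2 ; Bolt | 3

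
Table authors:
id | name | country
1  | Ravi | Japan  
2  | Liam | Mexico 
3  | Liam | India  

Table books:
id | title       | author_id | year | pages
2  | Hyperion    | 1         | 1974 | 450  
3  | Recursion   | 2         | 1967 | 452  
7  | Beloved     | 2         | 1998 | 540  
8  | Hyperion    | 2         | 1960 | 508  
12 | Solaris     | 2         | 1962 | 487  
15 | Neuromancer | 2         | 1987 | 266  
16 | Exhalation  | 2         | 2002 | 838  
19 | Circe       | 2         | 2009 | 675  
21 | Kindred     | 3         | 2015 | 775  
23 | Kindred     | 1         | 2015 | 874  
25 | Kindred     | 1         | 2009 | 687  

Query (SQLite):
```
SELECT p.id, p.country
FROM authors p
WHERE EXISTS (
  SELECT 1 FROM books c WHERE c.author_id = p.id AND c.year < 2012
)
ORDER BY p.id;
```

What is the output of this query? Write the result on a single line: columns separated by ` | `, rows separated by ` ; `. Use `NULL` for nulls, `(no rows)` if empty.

1 | Japan ; 2 | Mexico

For each authors row, check whether any books with matching author_id has year < 2012.
Keep rows where that is true.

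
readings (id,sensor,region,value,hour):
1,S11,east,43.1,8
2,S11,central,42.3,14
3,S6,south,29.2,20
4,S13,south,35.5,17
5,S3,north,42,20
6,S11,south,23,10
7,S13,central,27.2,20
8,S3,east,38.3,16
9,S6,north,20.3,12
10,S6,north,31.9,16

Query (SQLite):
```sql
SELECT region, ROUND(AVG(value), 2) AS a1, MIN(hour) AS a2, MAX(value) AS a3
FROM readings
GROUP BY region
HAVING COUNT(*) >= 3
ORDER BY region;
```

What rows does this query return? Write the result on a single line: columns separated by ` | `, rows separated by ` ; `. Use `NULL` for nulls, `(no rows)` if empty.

north | 31.4 | 12 | 42 ; south | 29.23 | 10 | 35.5

Group readings by region.
Per group compute: ROUND(AVG(value), 2), MIN(hour), MAX(value).
HAVING: drop groups with fewer than 3 rows.
  central: ids {2, 7} → ROUND(AVG(value), 2)=34.75, MIN(hour)=14, MAX(value)=42.3
  east: ids {1, 8} → ROUND(AVG(value), 2)=40.7, MIN(hour)=8, MAX(value)=43.1
  north: ids {5, 9, 10} → ROUND(AVG(value), 2)=31.4, MIN(hour)=12, MAX(value)=42
  south: ids {3, 4, 6} → ROUND(AVG(value), 2)=29.23, MIN(hour)=10, MAX(value)=35.5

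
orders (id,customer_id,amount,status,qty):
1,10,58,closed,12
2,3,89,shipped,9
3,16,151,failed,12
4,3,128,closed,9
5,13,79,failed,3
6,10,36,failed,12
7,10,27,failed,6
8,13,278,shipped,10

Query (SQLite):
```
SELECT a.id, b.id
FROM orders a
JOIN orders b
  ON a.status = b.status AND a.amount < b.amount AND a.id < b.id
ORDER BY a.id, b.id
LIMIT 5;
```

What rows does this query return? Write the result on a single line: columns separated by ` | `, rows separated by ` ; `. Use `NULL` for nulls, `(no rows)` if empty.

1 | 4 ; 2 | 8

Pairs (a,b) with same status, a.amount < b.amount, a.id < b.id.
status groups: closed:{1,4} failed:{3,5,6,7} shipped:{2,8}
Ordered by (a.id, b.id); first 5.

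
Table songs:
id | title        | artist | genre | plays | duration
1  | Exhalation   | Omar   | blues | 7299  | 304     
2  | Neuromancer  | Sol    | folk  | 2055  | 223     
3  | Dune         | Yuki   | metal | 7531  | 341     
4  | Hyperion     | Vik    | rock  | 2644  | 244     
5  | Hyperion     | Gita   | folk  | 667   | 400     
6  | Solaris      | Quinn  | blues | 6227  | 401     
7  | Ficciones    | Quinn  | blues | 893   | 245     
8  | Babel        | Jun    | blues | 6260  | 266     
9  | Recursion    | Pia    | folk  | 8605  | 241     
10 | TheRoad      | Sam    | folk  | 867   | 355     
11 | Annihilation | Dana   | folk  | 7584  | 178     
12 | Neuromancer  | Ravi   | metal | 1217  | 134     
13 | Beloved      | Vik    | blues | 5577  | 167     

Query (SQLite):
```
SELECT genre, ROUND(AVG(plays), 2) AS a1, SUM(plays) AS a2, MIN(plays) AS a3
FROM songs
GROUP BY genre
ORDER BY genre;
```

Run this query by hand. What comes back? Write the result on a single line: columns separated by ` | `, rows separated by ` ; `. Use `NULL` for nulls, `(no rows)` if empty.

Group songs by genre.
Per group compute: ROUND(AVG(plays), 2), SUM(plays), MIN(plays).
  blues: ids {1, 6, 7, 8, 13} → ROUND(AVG(plays), 2)=5251.2, SUM(plays)=26256, MIN(plays)=893
  folk: ids {2, 5, 9, 10, 11} → ROUND(AVG(plays), 2)=3955.6, SUM(plays)=19778, MIN(plays)=667
  metal: ids {3, 12} → ROUND(AVG(plays), 2)=4374, SUM(plays)=8748, MIN(plays)=1217
  rock: ids {4} → ROUND(AVG(plays), 2)=2644, SUM(plays)=2644, MIN(plays)=2644

blues | 5251.2 | 26256 | 893 ; folk | 3955.6 | 19778 | 667 ; metal | 4374 | 8748 | 1217 ; rock | 2644 | 2644 | 2644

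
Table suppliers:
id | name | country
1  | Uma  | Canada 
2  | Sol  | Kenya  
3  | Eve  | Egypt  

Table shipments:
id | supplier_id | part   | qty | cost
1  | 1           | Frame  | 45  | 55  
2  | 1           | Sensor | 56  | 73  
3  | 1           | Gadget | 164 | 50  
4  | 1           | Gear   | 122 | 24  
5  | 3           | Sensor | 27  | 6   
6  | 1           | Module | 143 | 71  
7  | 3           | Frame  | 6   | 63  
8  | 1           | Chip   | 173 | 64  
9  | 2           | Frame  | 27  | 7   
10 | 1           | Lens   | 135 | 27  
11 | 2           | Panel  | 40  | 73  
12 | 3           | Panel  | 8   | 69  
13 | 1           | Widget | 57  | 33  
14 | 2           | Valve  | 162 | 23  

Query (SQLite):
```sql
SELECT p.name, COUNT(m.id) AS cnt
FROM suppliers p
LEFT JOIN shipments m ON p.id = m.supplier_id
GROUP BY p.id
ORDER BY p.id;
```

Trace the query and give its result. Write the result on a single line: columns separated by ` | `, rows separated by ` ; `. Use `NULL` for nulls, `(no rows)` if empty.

LEFT JOIN keeps every suppliers row; unmatched ones get NULL for shipments columns.
Group by suppliers.id and compute COUNT(m.id). COUNT(col) of an all-NULL group is 0.
  1: ids {1, 2, 3, 4, 6, 8, 10, 13} → COUNT(m.id)=8
  2: ids {9, 11, 14} → COUNT(m.id)=3
  3: ids {5, 7, 12} → COUNT(m.id)=3

Uma | 8 ; Sol | 3 ; Eve | 3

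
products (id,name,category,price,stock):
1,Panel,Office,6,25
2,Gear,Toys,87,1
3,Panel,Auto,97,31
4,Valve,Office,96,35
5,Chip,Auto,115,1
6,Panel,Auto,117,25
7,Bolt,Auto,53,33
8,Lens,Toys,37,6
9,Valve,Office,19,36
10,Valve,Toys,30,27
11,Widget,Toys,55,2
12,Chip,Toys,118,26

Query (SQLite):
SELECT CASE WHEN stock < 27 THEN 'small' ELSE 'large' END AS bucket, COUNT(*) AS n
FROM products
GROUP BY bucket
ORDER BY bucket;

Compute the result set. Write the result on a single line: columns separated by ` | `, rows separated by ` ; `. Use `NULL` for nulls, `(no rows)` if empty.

Bucket rows by stock < 27 → 'small' else 'large'; count each bucket.

large | 5 ; small | 7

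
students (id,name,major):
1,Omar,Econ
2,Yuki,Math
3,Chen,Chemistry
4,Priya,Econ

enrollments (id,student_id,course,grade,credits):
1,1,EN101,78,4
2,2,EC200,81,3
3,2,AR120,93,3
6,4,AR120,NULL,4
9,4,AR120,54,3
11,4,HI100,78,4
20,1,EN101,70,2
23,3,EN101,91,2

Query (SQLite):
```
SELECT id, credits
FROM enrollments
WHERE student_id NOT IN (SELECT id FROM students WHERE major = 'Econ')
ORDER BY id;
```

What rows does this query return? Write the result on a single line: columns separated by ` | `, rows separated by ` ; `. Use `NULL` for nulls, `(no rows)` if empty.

Inner query: students.id where major = 'Econ'.
Outer: keep enrollments rows whose student_id is not in that set.
Inner query → {1, 4}

2 | 3 ; 3 | 3 ; 23 | 2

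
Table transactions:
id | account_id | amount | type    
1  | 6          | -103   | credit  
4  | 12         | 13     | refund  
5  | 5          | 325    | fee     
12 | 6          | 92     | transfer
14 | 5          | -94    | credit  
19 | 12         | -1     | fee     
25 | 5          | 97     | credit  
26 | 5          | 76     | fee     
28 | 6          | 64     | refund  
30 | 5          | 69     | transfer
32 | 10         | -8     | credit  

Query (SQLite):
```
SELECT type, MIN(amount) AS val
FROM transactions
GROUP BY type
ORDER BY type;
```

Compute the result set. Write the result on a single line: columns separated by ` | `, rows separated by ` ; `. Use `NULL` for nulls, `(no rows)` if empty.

credit | -103 ; fee | -1 ; refund | 13 ; transfer | 69

Partition transactions by type; compute MIN(amount) within each group.
  credit: ids {1, 14, 25, 32} → MIN(amount)=-103
  fee: ids {5, 19, 26} → MIN(amount)=-1
  refund: ids {4, 28} → MIN(amount)=13
  transfer: ids {12, 30} → MIN(amount)=69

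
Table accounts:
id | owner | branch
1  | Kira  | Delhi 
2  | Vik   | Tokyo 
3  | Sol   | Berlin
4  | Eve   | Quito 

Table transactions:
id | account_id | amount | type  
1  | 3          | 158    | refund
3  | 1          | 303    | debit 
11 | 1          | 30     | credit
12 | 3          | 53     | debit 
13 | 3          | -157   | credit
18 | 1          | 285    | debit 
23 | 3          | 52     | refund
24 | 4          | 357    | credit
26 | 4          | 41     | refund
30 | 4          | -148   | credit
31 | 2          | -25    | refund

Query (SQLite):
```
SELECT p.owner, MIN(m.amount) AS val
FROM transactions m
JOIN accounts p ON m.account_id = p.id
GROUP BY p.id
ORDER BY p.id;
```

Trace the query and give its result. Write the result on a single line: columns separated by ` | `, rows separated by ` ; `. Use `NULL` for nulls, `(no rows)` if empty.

Kira | 30 ; Vik | -25 ; Sol | -157 ; Eve | -148

Join each transactions row to its accounts via account_id.
Group joined rows by accounts.id; compute MIN(m.amount) per group.
  1: ids {3, 11, 18} → MIN(m.amount)=30
  2: ids {31} → MIN(m.amount)=-25
  3: ids {1, 12, 13, 23} → MIN(m.amount)=-157
  4: ids {24, 26, 30} → MIN(m.amount)=-148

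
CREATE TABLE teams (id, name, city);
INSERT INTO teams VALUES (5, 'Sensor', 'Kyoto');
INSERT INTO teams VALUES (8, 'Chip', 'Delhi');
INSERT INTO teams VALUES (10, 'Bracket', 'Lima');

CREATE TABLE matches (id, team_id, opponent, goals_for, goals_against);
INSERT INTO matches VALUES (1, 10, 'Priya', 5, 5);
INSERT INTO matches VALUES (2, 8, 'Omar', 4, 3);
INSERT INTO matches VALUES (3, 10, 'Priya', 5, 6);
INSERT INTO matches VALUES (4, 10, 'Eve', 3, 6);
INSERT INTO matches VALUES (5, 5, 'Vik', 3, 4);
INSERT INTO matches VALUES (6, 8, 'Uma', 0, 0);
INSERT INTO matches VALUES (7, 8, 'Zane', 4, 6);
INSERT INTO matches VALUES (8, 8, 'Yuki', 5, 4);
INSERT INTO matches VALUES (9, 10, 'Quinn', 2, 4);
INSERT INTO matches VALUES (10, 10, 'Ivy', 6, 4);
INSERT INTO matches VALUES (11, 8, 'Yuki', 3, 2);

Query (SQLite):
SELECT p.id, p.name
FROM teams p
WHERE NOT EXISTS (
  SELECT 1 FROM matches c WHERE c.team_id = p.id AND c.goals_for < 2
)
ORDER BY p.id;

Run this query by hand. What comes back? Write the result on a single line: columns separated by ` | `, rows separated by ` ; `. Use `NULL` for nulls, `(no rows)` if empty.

For each teams row, check whether any matches with matching team_id has goals_for < 2.
Keep rows where that is false.

5 | Sensor ; 10 | Bracket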